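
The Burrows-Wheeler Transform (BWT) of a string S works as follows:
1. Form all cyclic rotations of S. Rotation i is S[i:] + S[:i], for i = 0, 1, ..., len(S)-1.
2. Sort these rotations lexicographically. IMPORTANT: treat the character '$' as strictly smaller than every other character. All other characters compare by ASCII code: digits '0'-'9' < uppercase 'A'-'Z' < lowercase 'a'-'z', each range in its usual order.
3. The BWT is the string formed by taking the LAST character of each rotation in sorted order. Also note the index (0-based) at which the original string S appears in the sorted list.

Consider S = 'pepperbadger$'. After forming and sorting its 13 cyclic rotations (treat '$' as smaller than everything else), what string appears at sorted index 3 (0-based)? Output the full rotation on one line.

All 13 rotations (rotation i = S[i:]+S[:i]):
  rot[0] = pepperbadger$
  rot[1] = epperbadger$p
  rot[2] = pperbadger$pe
  rot[3] = perbadger$pep
  rot[4] = erbadger$pepp
  rot[5] = rbadger$peppe
  rot[6] = badger$pepper
  rot[7] = adger$pepperb
  rot[8] = dger$pepperba
  rot[9] = ger$pepperbad
  rot[10] = er$pepperbadg
  rot[11] = r$pepperbadge
  rot[12] = $pepperbadger
Sorted (with $ < everything):
  sorted[0] = $pepperbadger
  sorted[1] = adger$pepperb
  sorted[2] = badger$pepper
  sorted[3] = dger$pepperba
  sorted[4] = epperbadger$p
  sorted[5] = er$pepperbadg
  sorted[6] = erbadger$pepp
  sorted[7] = ger$pepperbad
  sorted[8] = pepperbadger$
  sorted[9] = perbadger$pep
  sorted[10] = pperbadger$pe
  sorted[11] = r$pepperbadge
  sorted[12] = rbadger$peppe
sorted[3] = dger$pepperba

Answer: dger$pepperba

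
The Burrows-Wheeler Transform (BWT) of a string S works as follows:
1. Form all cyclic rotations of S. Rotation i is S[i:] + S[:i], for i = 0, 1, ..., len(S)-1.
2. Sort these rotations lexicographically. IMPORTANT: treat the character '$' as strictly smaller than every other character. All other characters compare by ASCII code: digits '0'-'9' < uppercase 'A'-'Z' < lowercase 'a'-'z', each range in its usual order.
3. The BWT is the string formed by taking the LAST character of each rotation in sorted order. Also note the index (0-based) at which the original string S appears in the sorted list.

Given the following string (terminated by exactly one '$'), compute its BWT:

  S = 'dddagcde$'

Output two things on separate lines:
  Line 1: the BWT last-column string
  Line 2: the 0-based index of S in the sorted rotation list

All 9 rotations (rotation i = S[i:]+S[:i]):
  rot[0] = dddagcde$
  rot[1] = ddagcde$d
  rot[2] = dagcde$dd
  rot[3] = agcde$ddd
  rot[4] = gcde$ddda
  rot[5] = cde$dddag
  rot[6] = de$dddagc
  rot[7] = e$dddagcd
  rot[8] = $dddagcde
Sorted (with $ < everything):
  sorted[0] = $dddagcde  (last char: 'e')
  sorted[1] = agcde$ddd  (last char: 'd')
  sorted[2] = cde$dddag  (last char: 'g')
  sorted[3] = dagcde$dd  (last char: 'd')
  sorted[4] = ddagcde$d  (last char: 'd')
  sorted[5] = dddagcde$  (last char: '$')
  sorted[6] = de$dddagc  (last char: 'c')
  sorted[7] = e$dddagcd  (last char: 'd')
  sorted[8] = gcde$ddda  (last char: 'a')
Last column: edgdd$cda
Original string S is at sorted index 5

Answer: edgdd$cda
5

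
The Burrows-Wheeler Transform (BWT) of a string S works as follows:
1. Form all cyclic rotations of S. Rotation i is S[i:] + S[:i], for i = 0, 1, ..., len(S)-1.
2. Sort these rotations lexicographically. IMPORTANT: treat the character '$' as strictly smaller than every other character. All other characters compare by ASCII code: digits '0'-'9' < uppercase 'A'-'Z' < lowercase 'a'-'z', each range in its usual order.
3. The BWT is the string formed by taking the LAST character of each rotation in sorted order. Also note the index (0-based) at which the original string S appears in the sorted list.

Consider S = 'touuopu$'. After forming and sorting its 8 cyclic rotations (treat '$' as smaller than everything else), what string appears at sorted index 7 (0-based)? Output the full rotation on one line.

All 8 rotations (rotation i = S[i:]+S[:i]):
  rot[0] = touuopu$
  rot[1] = ouuopu$t
  rot[2] = uuopu$to
  rot[3] = uopu$tou
  rot[4] = opu$touu
  rot[5] = pu$touuo
  rot[6] = u$touuop
  rot[7] = $touuopu
Sorted (with $ < everything):
  sorted[0] = $touuopu
  sorted[1] = opu$touu
  sorted[2] = ouuopu$t
  sorted[3] = pu$touuo
  sorted[4] = touuopu$
  sorted[5] = u$touuop
  sorted[6] = uopu$tou
  sorted[7] = uuopu$to
sorted[7] = uuopu$to

Answer: uuopu$to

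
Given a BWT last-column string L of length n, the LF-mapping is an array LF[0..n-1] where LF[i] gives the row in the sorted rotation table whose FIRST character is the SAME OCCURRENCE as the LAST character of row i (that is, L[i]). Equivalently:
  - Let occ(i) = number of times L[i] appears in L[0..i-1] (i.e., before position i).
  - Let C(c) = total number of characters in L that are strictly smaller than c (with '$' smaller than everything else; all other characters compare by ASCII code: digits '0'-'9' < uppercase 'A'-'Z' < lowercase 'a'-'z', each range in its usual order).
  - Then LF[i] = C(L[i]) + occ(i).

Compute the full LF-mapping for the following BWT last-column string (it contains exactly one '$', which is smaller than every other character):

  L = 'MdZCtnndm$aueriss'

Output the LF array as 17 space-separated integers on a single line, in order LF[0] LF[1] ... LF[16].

Char counts: '$':1, 'C':1, 'M':1, 'Z':1, 'a':1, 'd':2, 'e':1, 'i':1, 'm':1, 'n':2, 'r':1, 's':2, 't':1, 'u':1
C (first-col start): C('$')=0, C('C')=1, C('M')=2, C('Z')=3, C('a')=4, C('d')=5, C('e')=7, C('i')=8, C('m')=9, C('n')=10, C('r')=12, C('s')=13, C('t')=15, C('u')=16
L[0]='M': occ=0, LF[0]=C('M')+0=2+0=2
L[1]='d': occ=0, LF[1]=C('d')+0=5+0=5
L[2]='Z': occ=0, LF[2]=C('Z')+0=3+0=3
L[3]='C': occ=0, LF[3]=C('C')+0=1+0=1
L[4]='t': occ=0, LF[4]=C('t')+0=15+0=15
L[5]='n': occ=0, LF[5]=C('n')+0=10+0=10
L[6]='n': occ=1, LF[6]=C('n')+1=10+1=11
L[7]='d': occ=1, LF[7]=C('d')+1=5+1=6
L[8]='m': occ=0, LF[8]=C('m')+0=9+0=9
L[9]='$': occ=0, LF[9]=C('$')+0=0+0=0
L[10]='a': occ=0, LF[10]=C('a')+0=4+0=4
L[11]='u': occ=0, LF[11]=C('u')+0=16+0=16
L[12]='e': occ=0, LF[12]=C('e')+0=7+0=7
L[13]='r': occ=0, LF[13]=C('r')+0=12+0=12
L[14]='i': occ=0, LF[14]=C('i')+0=8+0=8
L[15]='s': occ=0, LF[15]=C('s')+0=13+0=13
L[16]='s': occ=1, LF[16]=C('s')+1=13+1=14

Answer: 2 5 3 1 15 10 11 6 9 0 4 16 7 12 8 13 14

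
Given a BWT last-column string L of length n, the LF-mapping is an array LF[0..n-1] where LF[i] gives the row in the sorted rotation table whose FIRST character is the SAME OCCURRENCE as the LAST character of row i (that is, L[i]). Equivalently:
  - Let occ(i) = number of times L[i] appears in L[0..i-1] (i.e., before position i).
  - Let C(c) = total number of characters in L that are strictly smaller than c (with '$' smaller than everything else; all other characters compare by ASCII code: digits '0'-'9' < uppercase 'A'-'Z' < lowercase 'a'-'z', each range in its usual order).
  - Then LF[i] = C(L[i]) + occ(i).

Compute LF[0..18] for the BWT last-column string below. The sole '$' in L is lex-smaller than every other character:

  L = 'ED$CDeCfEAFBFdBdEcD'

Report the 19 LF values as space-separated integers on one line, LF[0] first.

Char counts: '$':1, 'A':1, 'B':2, 'C':2, 'D':3, 'E':3, 'F':2, 'c':1, 'd':2, 'e':1, 'f':1
C (first-col start): C('$')=0, C('A')=1, C('B')=2, C('C')=4, C('D')=6, C('E')=9, C('F')=12, C('c')=14, C('d')=15, C('e')=17, C('f')=18
L[0]='E': occ=0, LF[0]=C('E')+0=9+0=9
L[1]='D': occ=0, LF[1]=C('D')+0=6+0=6
L[2]='$': occ=0, LF[2]=C('$')+0=0+0=0
L[3]='C': occ=0, LF[3]=C('C')+0=4+0=4
L[4]='D': occ=1, LF[4]=C('D')+1=6+1=7
L[5]='e': occ=0, LF[5]=C('e')+0=17+0=17
L[6]='C': occ=1, LF[6]=C('C')+1=4+1=5
L[7]='f': occ=0, LF[7]=C('f')+0=18+0=18
L[8]='E': occ=1, LF[8]=C('E')+1=9+1=10
L[9]='A': occ=0, LF[9]=C('A')+0=1+0=1
L[10]='F': occ=0, LF[10]=C('F')+0=12+0=12
L[11]='B': occ=0, LF[11]=C('B')+0=2+0=2
L[12]='F': occ=1, LF[12]=C('F')+1=12+1=13
L[13]='d': occ=0, LF[13]=C('d')+0=15+0=15
L[14]='B': occ=1, LF[14]=C('B')+1=2+1=3
L[15]='d': occ=1, LF[15]=C('d')+1=15+1=16
L[16]='E': occ=2, LF[16]=C('E')+2=9+2=11
L[17]='c': occ=0, LF[17]=C('c')+0=14+0=14
L[18]='D': occ=2, LF[18]=C('D')+2=6+2=8

Answer: 9 6 0 4 7 17 5 18 10 1 12 2 13 15 3 16 11 14 8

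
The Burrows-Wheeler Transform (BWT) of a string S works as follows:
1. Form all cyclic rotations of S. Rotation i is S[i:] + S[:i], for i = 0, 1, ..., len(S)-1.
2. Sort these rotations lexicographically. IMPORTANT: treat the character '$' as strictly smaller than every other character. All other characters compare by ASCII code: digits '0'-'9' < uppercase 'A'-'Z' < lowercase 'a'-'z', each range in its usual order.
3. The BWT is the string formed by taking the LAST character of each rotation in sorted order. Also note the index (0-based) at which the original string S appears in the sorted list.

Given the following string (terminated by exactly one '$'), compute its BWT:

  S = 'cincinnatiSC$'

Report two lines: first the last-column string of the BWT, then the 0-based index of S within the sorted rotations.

All 13 rotations (rotation i = S[i:]+S[:i]):
  rot[0] = cincinnatiSC$
  rot[1] = incinnatiSC$c
  rot[2] = ncinnatiSC$ci
  rot[3] = cinnatiSC$cin
  rot[4] = innatiSC$cinc
  rot[5] = nnatiSC$cinci
  rot[6] = natiSC$cincin
  rot[7] = atiSC$cincinn
  rot[8] = tiSC$cincinna
  rot[9] = iSC$cincinnat
  rot[10] = SC$cincinnati
  rot[11] = C$cincinnatiS
  rot[12] = $cincinnatiSC
Sorted (with $ < everything):
  sorted[0] = $cincinnatiSC  (last char: 'C')
  sorted[1] = C$cincinnatiS  (last char: 'S')
  sorted[2] = SC$cincinnati  (last char: 'i')
  sorted[3] = atiSC$cincinn  (last char: 'n')
  sorted[4] = cincinnatiSC$  (last char: '$')
  sorted[5] = cinnatiSC$cin  (last char: 'n')
  sorted[6] = iSC$cincinnat  (last char: 't')
  sorted[7] = incinnatiSC$c  (last char: 'c')
  sorted[8] = innatiSC$cinc  (last char: 'c')
  sorted[9] = natiSC$cincin  (last char: 'n')
  sorted[10] = ncinnatiSC$ci  (last char: 'i')
  sorted[11] = nnatiSC$cinci  (last char: 'i')
  sorted[12] = tiSC$cincinna  (last char: 'a')
Last column: CSin$ntccniia
Original string S is at sorted index 4

Answer: CSin$ntccniia
4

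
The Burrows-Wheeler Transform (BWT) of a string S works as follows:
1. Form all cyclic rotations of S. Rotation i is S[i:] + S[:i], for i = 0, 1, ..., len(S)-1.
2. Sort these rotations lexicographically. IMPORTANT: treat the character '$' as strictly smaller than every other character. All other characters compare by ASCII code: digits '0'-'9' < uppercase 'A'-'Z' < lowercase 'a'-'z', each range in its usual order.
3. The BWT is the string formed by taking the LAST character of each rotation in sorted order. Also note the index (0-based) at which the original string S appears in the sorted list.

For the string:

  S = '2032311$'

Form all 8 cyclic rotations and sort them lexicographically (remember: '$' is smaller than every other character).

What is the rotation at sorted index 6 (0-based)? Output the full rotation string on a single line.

All 8 rotations (rotation i = S[i:]+S[:i]):
  rot[0] = 2032311$
  rot[1] = 032311$2
  rot[2] = 32311$20
  rot[3] = 2311$203
  rot[4] = 311$2032
  rot[5] = 11$20323
  rot[6] = 1$203231
  rot[7] = $2032311
Sorted (with $ < everything):
  sorted[0] = $2032311
  sorted[1] = 032311$2
  sorted[2] = 1$203231
  sorted[3] = 11$20323
  sorted[4] = 2032311$
  sorted[5] = 2311$203
  sorted[6] = 311$2032
  sorted[7] = 32311$20
sorted[6] = 311$2032

Answer: 311$2032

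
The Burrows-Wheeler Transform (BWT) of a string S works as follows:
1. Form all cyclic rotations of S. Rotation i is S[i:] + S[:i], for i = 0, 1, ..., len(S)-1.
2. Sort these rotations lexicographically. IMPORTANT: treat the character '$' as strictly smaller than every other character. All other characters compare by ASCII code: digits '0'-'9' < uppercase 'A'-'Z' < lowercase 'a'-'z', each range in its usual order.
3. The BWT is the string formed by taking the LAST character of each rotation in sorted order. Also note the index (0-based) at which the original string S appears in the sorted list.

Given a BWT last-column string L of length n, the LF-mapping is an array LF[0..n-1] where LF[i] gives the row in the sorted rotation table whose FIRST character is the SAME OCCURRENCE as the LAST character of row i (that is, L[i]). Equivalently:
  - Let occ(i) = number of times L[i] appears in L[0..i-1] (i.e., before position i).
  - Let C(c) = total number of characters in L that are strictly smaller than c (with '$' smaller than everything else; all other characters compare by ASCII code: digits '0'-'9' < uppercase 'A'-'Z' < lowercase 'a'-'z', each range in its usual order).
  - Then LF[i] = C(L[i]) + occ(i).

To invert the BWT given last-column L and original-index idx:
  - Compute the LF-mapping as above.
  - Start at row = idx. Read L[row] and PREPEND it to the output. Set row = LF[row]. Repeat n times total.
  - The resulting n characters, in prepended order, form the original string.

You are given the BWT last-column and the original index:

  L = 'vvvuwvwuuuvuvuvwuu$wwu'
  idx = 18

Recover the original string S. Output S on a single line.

LF mapping: 10 11 12 1 17 13 18 2 3 4 14 5 15 6 16 19 7 8 0 20 21 9
Walk LF starting at row 18, prepending L[row]:
  step 1: row=18, L[18]='$', prepend. Next row=LF[18]=0
  step 2: row=0, L[0]='v', prepend. Next row=LF[0]=10
  step 3: row=10, L[10]='v', prepend. Next row=LF[10]=14
  step 4: row=14, L[14]='v', prepend. Next row=LF[14]=16
  step 5: row=16, L[16]='u', prepend. Next row=LF[16]=7
  step 6: row=7, L[7]='u', prepend. Next row=LF[7]=2
  step 7: row=2, L[2]='v', prepend. Next row=LF[2]=12
  step 8: row=12, L[12]='v', prepend. Next row=LF[12]=15
  step 9: row=15, L[15]='w', prepend. Next row=LF[15]=19
  step 10: row=19, L[19]='w', prepend. Next row=LF[19]=20
  step 11: row=20, L[20]='w', prepend. Next row=LF[20]=21
  step 12: row=21, L[21]='u', prepend. Next row=LF[21]=9
  step 13: row=9, L[9]='u', prepend. Next row=LF[9]=4
  step 14: row=4, L[4]='w', prepend. Next row=LF[4]=17
  step 15: row=17, L[17]='u', prepend. Next row=LF[17]=8
  step 16: row=8, L[8]='u', prepend. Next row=LF[8]=3
  step 17: row=3, L[3]='u', prepend. Next row=LF[3]=1
  step 18: row=1, L[1]='v', prepend. Next row=LF[1]=11
  step 19: row=11, L[11]='u', prepend. Next row=LF[11]=5
  step 20: row=5, L[5]='v', prepend. Next row=LF[5]=13
  step 21: row=13, L[13]='u', prepend. Next row=LF[13]=6
  step 22: row=6, L[6]='w', prepend. Next row=LF[6]=18
Reversed output: wuvuvuuuwuuwwwvvuuvvv$

Answer: wuvuvuuuwuuwwwvvuuvvv$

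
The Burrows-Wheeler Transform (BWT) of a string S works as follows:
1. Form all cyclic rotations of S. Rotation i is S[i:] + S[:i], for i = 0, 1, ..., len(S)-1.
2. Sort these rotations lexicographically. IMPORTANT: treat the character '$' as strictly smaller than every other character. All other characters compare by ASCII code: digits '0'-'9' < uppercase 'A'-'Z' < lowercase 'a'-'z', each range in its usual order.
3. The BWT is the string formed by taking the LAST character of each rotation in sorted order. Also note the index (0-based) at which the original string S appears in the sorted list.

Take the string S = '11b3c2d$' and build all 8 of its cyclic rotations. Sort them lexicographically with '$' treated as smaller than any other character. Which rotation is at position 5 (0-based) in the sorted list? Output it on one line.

All 8 rotations (rotation i = S[i:]+S[:i]):
  rot[0] = 11b3c2d$
  rot[1] = 1b3c2d$1
  rot[2] = b3c2d$11
  rot[3] = 3c2d$11b
  rot[4] = c2d$11b3
  rot[5] = 2d$11b3c
  rot[6] = d$11b3c2
  rot[7] = $11b3c2d
Sorted (with $ < everything):
  sorted[0] = $11b3c2d
  sorted[1] = 11b3c2d$
  sorted[2] = 1b3c2d$1
  sorted[3] = 2d$11b3c
  sorted[4] = 3c2d$11b
  sorted[5] = b3c2d$11
  sorted[6] = c2d$11b3
  sorted[7] = d$11b3c2
sorted[5] = b3c2d$11

Answer: b3c2d$11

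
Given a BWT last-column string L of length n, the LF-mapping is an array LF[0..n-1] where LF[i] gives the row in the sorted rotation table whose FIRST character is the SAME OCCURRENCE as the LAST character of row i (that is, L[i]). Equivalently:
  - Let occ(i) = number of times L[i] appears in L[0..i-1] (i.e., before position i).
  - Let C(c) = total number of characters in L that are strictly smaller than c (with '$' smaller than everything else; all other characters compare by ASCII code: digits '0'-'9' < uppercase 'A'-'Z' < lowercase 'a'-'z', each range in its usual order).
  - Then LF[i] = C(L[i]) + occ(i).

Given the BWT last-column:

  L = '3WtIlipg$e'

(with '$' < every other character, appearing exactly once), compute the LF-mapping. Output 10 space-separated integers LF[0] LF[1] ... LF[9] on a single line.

Answer: 1 3 9 2 7 6 8 5 0 4

Derivation:
Char counts: '$':1, '3':1, 'I':1, 'W':1, 'e':1, 'g':1, 'i':1, 'l':1, 'p':1, 't':1
C (first-col start): C('$')=0, C('3')=1, C('I')=2, C('W')=3, C('e')=4, C('g')=5, C('i')=6, C('l')=7, C('p')=8, C('t')=9
L[0]='3': occ=0, LF[0]=C('3')+0=1+0=1
L[1]='W': occ=0, LF[1]=C('W')+0=3+0=3
L[2]='t': occ=0, LF[2]=C('t')+0=9+0=9
L[3]='I': occ=0, LF[3]=C('I')+0=2+0=2
L[4]='l': occ=0, LF[4]=C('l')+0=7+0=7
L[5]='i': occ=0, LF[5]=C('i')+0=6+0=6
L[6]='p': occ=0, LF[6]=C('p')+0=8+0=8
L[7]='g': occ=0, LF[7]=C('g')+0=5+0=5
L[8]='$': occ=0, LF[8]=C('$')+0=0+0=0
L[9]='e': occ=0, LF[9]=C('e')+0=4+0=4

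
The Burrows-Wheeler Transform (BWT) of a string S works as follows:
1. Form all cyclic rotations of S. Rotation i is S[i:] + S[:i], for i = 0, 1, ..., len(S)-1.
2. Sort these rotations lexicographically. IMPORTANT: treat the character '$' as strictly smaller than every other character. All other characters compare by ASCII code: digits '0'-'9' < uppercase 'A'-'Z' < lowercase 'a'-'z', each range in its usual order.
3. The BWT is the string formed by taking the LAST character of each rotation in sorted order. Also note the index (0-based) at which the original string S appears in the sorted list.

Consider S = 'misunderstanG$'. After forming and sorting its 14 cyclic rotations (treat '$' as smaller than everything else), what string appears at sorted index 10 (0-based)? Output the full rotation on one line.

Answer: stanG$misunder

Derivation:
All 14 rotations (rotation i = S[i:]+S[:i]):
  rot[0] = misunderstanG$
  rot[1] = isunderstanG$m
  rot[2] = sunderstanG$mi
  rot[3] = understanG$mis
  rot[4] = nderstanG$misu
  rot[5] = derstanG$misun
  rot[6] = erstanG$misund
  rot[7] = rstanG$misunde
  rot[8] = stanG$misunder
  rot[9] = tanG$misunders
  rot[10] = anG$misunderst
  rot[11] = nG$misundersta
  rot[12] = G$misunderstan
  rot[13] = $misunderstanG
Sorted (with $ < everything):
  sorted[0] = $misunderstanG
  sorted[1] = G$misunderstan
  sorted[2] = anG$misunderst
  sorted[3] = derstanG$misun
  sorted[4] = erstanG$misund
  sorted[5] = isunderstanG$m
  sorted[6] = misunderstanG$
  sorted[7] = nG$misundersta
  sorted[8] = nderstanG$misu
  sorted[9] = rstanG$misunde
  sorted[10] = stanG$misunder
  sorted[11] = sunderstanG$mi
  sorted[12] = tanG$misunders
  sorted[13] = understanG$mis
sorted[10] = stanG$misunder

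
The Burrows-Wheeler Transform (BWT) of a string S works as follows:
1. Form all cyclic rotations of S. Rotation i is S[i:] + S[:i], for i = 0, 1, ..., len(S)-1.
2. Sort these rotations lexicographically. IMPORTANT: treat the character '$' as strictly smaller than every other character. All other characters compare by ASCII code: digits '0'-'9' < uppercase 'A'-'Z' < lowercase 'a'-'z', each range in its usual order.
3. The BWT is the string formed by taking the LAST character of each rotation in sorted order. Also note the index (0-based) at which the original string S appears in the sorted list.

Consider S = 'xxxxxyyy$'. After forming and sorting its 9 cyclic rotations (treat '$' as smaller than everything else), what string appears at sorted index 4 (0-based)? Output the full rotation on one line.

All 9 rotations (rotation i = S[i:]+S[:i]):
  rot[0] = xxxxxyyy$
  rot[1] = xxxxyyy$x
  rot[2] = xxxyyy$xx
  rot[3] = xxyyy$xxx
  rot[4] = xyyy$xxxx
  rot[5] = yyy$xxxxx
  rot[6] = yy$xxxxxy
  rot[7] = y$xxxxxyy
  rot[8] = $xxxxxyyy
Sorted (with $ < everything):
  sorted[0] = $xxxxxyyy
  sorted[1] = xxxxxyyy$
  sorted[2] = xxxxyyy$x
  sorted[3] = xxxyyy$xx
  sorted[4] = xxyyy$xxx
  sorted[5] = xyyy$xxxx
  sorted[6] = y$xxxxxyy
  sorted[7] = yy$xxxxxy
  sorted[8] = yyy$xxxxx
sorted[4] = xxyyy$xxx

Answer: xxyyy$xxx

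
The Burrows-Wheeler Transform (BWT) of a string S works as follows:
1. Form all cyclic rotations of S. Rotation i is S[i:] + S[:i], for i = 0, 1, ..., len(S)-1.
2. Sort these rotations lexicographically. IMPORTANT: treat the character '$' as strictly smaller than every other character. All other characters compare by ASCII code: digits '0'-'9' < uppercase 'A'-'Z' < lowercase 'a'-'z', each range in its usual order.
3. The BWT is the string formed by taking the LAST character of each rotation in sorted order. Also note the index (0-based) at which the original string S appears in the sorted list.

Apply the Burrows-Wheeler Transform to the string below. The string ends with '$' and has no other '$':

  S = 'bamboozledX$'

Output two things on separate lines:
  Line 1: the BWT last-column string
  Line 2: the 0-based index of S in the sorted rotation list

Answer: Xdb$melzaboo
3

Derivation:
All 12 rotations (rotation i = S[i:]+S[:i]):
  rot[0] = bamboozledX$
  rot[1] = amboozledX$b
  rot[2] = mboozledX$ba
  rot[3] = boozledX$bam
  rot[4] = oozledX$bamb
  rot[5] = ozledX$bambo
  rot[6] = zledX$bamboo
  rot[7] = ledX$bambooz
  rot[8] = edX$bamboozl
  rot[9] = dX$bamboozle
  rot[10] = X$bamboozled
  rot[11] = $bamboozledX
Sorted (with $ < everything):
  sorted[0] = $bamboozledX  (last char: 'X')
  sorted[1] = X$bamboozled  (last char: 'd')
  sorted[2] = amboozledX$b  (last char: 'b')
  sorted[3] = bamboozledX$  (last char: '$')
  sorted[4] = boozledX$bam  (last char: 'm')
  sorted[5] = dX$bamboozle  (last char: 'e')
  sorted[6] = edX$bamboozl  (last char: 'l')
  sorted[7] = ledX$bambooz  (last char: 'z')
  sorted[8] = mboozledX$ba  (last char: 'a')
  sorted[9] = oozledX$bamb  (last char: 'b')
  sorted[10] = ozledX$bambo  (last char: 'o')
  sorted[11] = zledX$bamboo  (last char: 'o')
Last column: Xdb$melzaboo
Original string S is at sorted index 3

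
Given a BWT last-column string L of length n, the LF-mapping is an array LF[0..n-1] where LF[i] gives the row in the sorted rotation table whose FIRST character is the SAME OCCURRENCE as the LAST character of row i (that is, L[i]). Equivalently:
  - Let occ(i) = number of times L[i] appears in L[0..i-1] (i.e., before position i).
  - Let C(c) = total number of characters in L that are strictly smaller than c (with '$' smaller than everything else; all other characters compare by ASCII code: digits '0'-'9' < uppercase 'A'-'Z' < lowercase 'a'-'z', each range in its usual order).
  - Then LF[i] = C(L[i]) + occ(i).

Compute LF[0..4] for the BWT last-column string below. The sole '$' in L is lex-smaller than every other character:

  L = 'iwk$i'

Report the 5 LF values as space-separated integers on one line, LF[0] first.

Answer: 1 4 3 0 2

Derivation:
Char counts: '$':1, 'i':2, 'k':1, 'w':1
C (first-col start): C('$')=0, C('i')=1, C('k')=3, C('w')=4
L[0]='i': occ=0, LF[0]=C('i')+0=1+0=1
L[1]='w': occ=0, LF[1]=C('w')+0=4+0=4
L[2]='k': occ=0, LF[2]=C('k')+0=3+0=3
L[3]='$': occ=0, LF[3]=C('$')+0=0+0=0
L[4]='i': occ=1, LF[4]=C('i')+1=1+1=2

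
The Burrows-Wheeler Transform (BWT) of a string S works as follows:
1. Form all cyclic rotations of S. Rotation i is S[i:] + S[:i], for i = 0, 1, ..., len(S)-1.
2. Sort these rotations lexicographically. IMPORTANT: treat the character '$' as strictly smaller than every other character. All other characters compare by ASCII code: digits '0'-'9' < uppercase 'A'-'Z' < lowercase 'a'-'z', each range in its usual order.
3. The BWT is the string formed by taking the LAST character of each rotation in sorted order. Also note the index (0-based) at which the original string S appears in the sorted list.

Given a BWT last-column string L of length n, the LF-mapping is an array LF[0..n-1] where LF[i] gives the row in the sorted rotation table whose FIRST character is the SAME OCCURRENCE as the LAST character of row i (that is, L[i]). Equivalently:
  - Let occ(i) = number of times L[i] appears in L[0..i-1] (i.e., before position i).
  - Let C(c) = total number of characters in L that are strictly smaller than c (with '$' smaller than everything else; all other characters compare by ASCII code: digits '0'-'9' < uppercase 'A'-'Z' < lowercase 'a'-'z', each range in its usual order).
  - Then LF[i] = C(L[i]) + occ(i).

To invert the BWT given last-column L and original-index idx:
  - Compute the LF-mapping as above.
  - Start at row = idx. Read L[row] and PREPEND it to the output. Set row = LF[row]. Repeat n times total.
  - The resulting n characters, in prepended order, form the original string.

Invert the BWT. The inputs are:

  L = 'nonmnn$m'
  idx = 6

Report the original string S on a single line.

Answer: nnnmomn$

Derivation:
LF mapping: 3 7 4 1 5 6 0 2
Walk LF starting at row 6, prepending L[row]:
  step 1: row=6, L[6]='$', prepend. Next row=LF[6]=0
  step 2: row=0, L[0]='n', prepend. Next row=LF[0]=3
  step 3: row=3, L[3]='m', prepend. Next row=LF[3]=1
  step 4: row=1, L[1]='o', prepend. Next row=LF[1]=7
  step 5: row=7, L[7]='m', prepend. Next row=LF[7]=2
  step 6: row=2, L[2]='n', prepend. Next row=LF[2]=4
  step 7: row=4, L[4]='n', prepend. Next row=LF[4]=5
  step 8: row=5, L[5]='n', prepend. Next row=LF[5]=6
Reversed output: nnnmomn$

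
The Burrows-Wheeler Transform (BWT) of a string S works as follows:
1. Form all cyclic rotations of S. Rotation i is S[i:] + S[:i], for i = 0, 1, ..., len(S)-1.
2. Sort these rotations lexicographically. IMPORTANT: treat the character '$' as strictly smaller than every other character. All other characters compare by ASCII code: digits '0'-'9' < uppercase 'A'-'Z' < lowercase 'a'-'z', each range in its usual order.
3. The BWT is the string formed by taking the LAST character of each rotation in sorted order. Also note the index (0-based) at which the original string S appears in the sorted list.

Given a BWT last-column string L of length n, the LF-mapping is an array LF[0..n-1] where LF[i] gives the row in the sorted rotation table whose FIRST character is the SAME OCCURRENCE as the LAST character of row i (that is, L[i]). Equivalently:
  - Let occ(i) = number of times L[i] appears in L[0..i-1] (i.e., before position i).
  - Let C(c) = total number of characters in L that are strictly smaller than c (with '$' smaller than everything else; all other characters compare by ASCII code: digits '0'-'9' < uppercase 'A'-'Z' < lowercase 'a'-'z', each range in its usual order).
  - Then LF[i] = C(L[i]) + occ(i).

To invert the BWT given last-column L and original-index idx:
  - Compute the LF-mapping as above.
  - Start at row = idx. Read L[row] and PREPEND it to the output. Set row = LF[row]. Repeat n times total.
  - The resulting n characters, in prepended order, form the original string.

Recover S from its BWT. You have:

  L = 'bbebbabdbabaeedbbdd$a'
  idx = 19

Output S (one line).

LF mapping: 5 6 18 7 8 1 9 14 10 2 11 3 19 20 15 12 13 16 17 0 4
Walk LF starting at row 19, prepending L[row]:
  step 1: row=19, L[19]='$', prepend. Next row=LF[19]=0
  step 2: row=0, L[0]='b', prepend. Next row=LF[0]=5
  step 3: row=5, L[5]='a', prepend. Next row=LF[5]=1
  step 4: row=1, L[1]='b', prepend. Next row=LF[1]=6
  step 5: row=6, L[6]='b', prepend. Next row=LF[6]=9
  step 6: row=9, L[9]='a', prepend. Next row=LF[9]=2
  step 7: row=2, L[2]='e', prepend. Next row=LF[2]=18
  step 8: row=18, L[18]='d', prepend. Next row=LF[18]=17
  step 9: row=17, L[17]='d', prepend. Next row=LF[17]=16
  step 10: row=16, L[16]='b', prepend. Next row=LF[16]=13
  step 11: row=13, L[13]='e', prepend. Next row=LF[13]=20
  step 12: row=20, L[20]='a', prepend. Next row=LF[20]=4
  step 13: row=4, L[4]='b', prepend. Next row=LF[4]=8
  step 14: row=8, L[8]='b', prepend. Next row=LF[8]=10
  step 15: row=10, L[10]='b', prepend. Next row=LF[10]=11
  step 16: row=11, L[11]='a', prepend. Next row=LF[11]=3
  step 17: row=3, L[3]='b', prepend. Next row=LF[3]=7
  step 18: row=7, L[7]='d', prepend. Next row=LF[7]=14
  step 19: row=14, L[14]='d', prepend. Next row=LF[14]=15
  step 20: row=15, L[15]='b', prepend. Next row=LF[15]=12
  step 21: row=12, L[12]='e', prepend. Next row=LF[12]=19
Reversed output: ebddbabbbaebddeabbab$

Answer: ebddbabbbaebddeabbab$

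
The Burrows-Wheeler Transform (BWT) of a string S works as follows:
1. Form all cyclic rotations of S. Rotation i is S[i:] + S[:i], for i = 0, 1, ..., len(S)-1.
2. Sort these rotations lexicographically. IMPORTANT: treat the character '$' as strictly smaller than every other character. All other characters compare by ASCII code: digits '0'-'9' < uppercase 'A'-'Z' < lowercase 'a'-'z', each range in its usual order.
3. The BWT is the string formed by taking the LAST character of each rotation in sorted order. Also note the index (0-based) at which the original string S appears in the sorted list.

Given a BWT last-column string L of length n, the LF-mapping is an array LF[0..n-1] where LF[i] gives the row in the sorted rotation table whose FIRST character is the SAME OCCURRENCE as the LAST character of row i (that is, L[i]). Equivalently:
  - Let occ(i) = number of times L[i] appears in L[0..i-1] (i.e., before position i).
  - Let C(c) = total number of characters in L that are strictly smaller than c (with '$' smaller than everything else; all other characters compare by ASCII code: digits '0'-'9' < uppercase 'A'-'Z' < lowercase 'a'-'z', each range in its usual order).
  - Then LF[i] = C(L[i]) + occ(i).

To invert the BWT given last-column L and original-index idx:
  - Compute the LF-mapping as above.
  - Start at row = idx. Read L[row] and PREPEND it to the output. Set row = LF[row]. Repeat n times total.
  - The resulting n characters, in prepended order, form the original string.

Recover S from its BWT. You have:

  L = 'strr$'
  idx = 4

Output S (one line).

LF mapping: 3 4 1 2 0
Walk LF starting at row 4, prepending L[row]:
  step 1: row=4, L[4]='$', prepend. Next row=LF[4]=0
  step 2: row=0, L[0]='s', prepend. Next row=LF[0]=3
  step 3: row=3, L[3]='r', prepend. Next row=LF[3]=2
  step 4: row=2, L[2]='r', prepend. Next row=LF[2]=1
  step 5: row=1, L[1]='t', prepend. Next row=LF[1]=4
Reversed output: trrs$

Answer: trrs$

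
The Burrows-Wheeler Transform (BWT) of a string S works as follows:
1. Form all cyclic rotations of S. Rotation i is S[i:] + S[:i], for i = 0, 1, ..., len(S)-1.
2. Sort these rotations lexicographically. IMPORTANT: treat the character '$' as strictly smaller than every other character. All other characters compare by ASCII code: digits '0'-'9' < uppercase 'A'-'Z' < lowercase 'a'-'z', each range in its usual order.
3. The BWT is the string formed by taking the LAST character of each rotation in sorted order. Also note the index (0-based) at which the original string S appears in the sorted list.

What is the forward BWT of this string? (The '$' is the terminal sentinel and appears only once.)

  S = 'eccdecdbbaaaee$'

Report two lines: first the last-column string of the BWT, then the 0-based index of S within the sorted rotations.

Answer: ebaabdeeccce$da
12

Derivation:
All 15 rotations (rotation i = S[i:]+S[:i]):
  rot[0] = eccdecdbbaaaee$
  rot[1] = ccdecdbbaaaee$e
  rot[2] = cdecdbbaaaee$ec
  rot[3] = decdbbaaaee$ecc
  rot[4] = ecdbbaaaee$eccd
  rot[5] = cdbbaaaee$eccde
  rot[6] = dbbaaaee$eccdec
  rot[7] = bbaaaee$eccdecd
  rot[8] = baaaee$eccdecdb
  rot[9] = aaaee$eccdecdbb
  rot[10] = aaee$eccdecdbba
  rot[11] = aee$eccdecdbbaa
  rot[12] = ee$eccdecdbbaaa
  rot[13] = e$eccdecdbbaaae
  rot[14] = $eccdecdbbaaaee
Sorted (with $ < everything):
  sorted[0] = $eccdecdbbaaaee  (last char: 'e')
  sorted[1] = aaaee$eccdecdbb  (last char: 'b')
  sorted[2] = aaee$eccdecdbba  (last char: 'a')
  sorted[3] = aee$eccdecdbbaa  (last char: 'a')
  sorted[4] = baaaee$eccdecdb  (last char: 'b')
  sorted[5] = bbaaaee$eccdecd  (last char: 'd')
  sorted[6] = ccdecdbbaaaee$e  (last char: 'e')
  sorted[7] = cdbbaaaee$eccde  (last char: 'e')
  sorted[8] = cdecdbbaaaee$ec  (last char: 'c')
  sorted[9] = dbbaaaee$eccdec  (last char: 'c')
  sorted[10] = decdbbaaaee$ecc  (last char: 'c')
  sorted[11] = e$eccdecdbbaaae  (last char: 'e')
  sorted[12] = eccdecdbbaaaee$  (last char: '$')
  sorted[13] = ecdbbaaaee$eccd  (last char: 'd')
  sorted[14] = ee$eccdecdbbaaa  (last char: 'a')
Last column: ebaabdeeccce$da
Original string S is at sorted index 12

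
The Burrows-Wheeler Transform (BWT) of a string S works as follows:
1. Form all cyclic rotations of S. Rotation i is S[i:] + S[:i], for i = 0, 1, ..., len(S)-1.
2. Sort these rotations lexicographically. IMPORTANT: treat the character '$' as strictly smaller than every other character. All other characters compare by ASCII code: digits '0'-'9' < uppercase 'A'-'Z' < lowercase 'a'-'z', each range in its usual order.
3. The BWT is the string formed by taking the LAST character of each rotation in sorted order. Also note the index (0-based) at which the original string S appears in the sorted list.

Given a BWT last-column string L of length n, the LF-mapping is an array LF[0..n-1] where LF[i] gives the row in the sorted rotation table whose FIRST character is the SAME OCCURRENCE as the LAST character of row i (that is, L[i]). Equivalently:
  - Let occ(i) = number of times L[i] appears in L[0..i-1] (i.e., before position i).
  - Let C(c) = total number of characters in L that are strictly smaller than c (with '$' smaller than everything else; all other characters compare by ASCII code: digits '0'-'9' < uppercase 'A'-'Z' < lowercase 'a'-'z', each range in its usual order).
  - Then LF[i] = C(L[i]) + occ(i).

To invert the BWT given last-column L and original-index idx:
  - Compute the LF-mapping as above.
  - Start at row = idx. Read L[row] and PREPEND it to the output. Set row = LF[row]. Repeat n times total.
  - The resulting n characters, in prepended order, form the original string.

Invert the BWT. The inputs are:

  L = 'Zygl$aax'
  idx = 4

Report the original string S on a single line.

Answer: galaxyZ$

Derivation:
LF mapping: 1 7 4 5 0 2 3 6
Walk LF starting at row 4, prepending L[row]:
  step 1: row=4, L[4]='$', prepend. Next row=LF[4]=0
  step 2: row=0, L[0]='Z', prepend. Next row=LF[0]=1
  step 3: row=1, L[1]='y', prepend. Next row=LF[1]=7
  step 4: row=7, L[7]='x', prepend. Next row=LF[7]=6
  step 5: row=6, L[6]='a', prepend. Next row=LF[6]=3
  step 6: row=3, L[3]='l', prepend. Next row=LF[3]=5
  step 7: row=5, L[5]='a', prepend. Next row=LF[5]=2
  step 8: row=2, L[2]='g', prepend. Next row=LF[2]=4
Reversed output: galaxyZ$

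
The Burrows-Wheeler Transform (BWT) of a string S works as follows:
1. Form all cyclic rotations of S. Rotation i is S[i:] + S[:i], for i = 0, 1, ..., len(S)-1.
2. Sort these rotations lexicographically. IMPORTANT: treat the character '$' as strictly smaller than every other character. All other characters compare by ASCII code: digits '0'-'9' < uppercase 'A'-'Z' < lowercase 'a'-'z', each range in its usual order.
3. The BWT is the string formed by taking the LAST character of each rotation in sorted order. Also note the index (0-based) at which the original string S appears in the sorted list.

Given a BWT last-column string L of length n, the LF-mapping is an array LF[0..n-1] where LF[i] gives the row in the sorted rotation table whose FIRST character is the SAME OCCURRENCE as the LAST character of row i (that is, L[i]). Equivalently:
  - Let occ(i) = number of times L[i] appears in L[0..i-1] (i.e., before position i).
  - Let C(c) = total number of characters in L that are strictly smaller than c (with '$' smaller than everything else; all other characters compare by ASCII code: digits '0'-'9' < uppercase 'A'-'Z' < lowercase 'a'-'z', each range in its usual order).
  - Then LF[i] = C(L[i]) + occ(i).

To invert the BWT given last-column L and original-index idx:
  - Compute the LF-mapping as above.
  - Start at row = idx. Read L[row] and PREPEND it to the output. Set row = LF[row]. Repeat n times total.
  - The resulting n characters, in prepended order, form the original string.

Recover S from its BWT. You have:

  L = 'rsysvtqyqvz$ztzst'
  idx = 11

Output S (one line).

LF mapping: 3 4 12 5 10 7 1 13 2 11 14 0 15 8 16 6 9
Walk LF starting at row 11, prepending L[row]:
  step 1: row=11, L[11]='$', prepend. Next row=LF[11]=0
  step 2: row=0, L[0]='r', prepend. Next row=LF[0]=3
  step 3: row=3, L[3]='s', prepend. Next row=LF[3]=5
  step 4: row=5, L[5]='t', prepend. Next row=LF[5]=7
  step 5: row=7, L[7]='y', prepend. Next row=LF[7]=13
  step 6: row=13, L[13]='t', prepend. Next row=LF[13]=8
  step 7: row=8, L[8]='q', prepend. Next row=LF[8]=2
  step 8: row=2, L[2]='y', prepend. Next row=LF[2]=12
  step 9: row=12, L[12]='z', prepend. Next row=LF[12]=15
  step 10: row=15, L[15]='s', prepend. Next row=LF[15]=6
  step 11: row=6, L[6]='q', prepend. Next row=LF[6]=1
  step 12: row=1, L[1]='s', prepend. Next row=LF[1]=4
  step 13: row=4, L[4]='v', prepend. Next row=LF[4]=10
  step 14: row=10, L[10]='z', prepend. Next row=LF[10]=14
  step 15: row=14, L[14]='z', prepend. Next row=LF[14]=16
  step 16: row=16, L[16]='t', prepend. Next row=LF[16]=9
  step 17: row=9, L[9]='v', prepend. Next row=LF[9]=11
Reversed output: vtzzvsqszyqtytsr$

Answer: vtzzvsqszyqtytsr$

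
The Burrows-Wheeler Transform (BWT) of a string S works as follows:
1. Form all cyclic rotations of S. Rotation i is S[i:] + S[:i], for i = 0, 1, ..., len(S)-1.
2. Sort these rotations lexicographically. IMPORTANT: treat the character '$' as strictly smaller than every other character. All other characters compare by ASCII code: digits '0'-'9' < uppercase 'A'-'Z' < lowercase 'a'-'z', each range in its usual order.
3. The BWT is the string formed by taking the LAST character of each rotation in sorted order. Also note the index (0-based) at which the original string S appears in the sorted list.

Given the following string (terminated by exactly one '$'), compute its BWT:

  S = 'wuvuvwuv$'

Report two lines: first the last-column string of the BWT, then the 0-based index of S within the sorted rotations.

Answer: vwwvuuuv$
8

Derivation:
All 9 rotations (rotation i = S[i:]+S[:i]):
  rot[0] = wuvuvwuv$
  rot[1] = uvuvwuv$w
  rot[2] = vuvwuv$wu
  rot[3] = uvwuv$wuv
  rot[4] = vwuv$wuvu
  rot[5] = wuv$wuvuv
  rot[6] = uv$wuvuvw
  rot[7] = v$wuvuvwu
  rot[8] = $wuvuvwuv
Sorted (with $ < everything):
  sorted[0] = $wuvuvwuv  (last char: 'v')
  sorted[1] = uv$wuvuvw  (last char: 'w')
  sorted[2] = uvuvwuv$w  (last char: 'w')
  sorted[3] = uvwuv$wuv  (last char: 'v')
  sorted[4] = v$wuvuvwu  (last char: 'u')
  sorted[5] = vuvwuv$wu  (last char: 'u')
  sorted[6] = vwuv$wuvu  (last char: 'u')
  sorted[7] = wuv$wuvuv  (last char: 'v')
  sorted[8] = wuvuvwuv$  (last char: '$')
Last column: vwwvuuuv$
Original string S is at sorted index 8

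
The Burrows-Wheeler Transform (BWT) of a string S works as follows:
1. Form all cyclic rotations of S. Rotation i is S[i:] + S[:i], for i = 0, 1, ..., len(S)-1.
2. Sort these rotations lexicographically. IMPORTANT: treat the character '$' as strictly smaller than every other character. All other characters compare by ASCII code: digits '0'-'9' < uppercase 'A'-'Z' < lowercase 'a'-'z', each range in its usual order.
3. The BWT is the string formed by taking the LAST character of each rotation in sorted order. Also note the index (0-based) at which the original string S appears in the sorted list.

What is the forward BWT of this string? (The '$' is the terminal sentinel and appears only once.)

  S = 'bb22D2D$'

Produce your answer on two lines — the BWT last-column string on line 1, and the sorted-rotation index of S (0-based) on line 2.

All 8 rotations (rotation i = S[i:]+S[:i]):
  rot[0] = bb22D2D$
  rot[1] = b22D2D$b
  rot[2] = 22D2D$bb
  rot[3] = 2D2D$bb2
  rot[4] = D2D$bb22
  rot[5] = 2D$bb22D
  rot[6] = D$bb22D2
  rot[7] = $bb22D2D
Sorted (with $ < everything):
  sorted[0] = $bb22D2D  (last char: 'D')
  sorted[1] = 22D2D$bb  (last char: 'b')
  sorted[2] = 2D$bb22D  (last char: 'D')
  sorted[3] = 2D2D$bb2  (last char: '2')
  sorted[4] = D$bb22D2  (last char: '2')
  sorted[5] = D2D$bb22  (last char: '2')
  sorted[6] = b22D2D$b  (last char: 'b')
  sorted[7] = bb22D2D$  (last char: '$')
Last column: DbD222b$
Original string S is at sorted index 7

Answer: DbD222b$
7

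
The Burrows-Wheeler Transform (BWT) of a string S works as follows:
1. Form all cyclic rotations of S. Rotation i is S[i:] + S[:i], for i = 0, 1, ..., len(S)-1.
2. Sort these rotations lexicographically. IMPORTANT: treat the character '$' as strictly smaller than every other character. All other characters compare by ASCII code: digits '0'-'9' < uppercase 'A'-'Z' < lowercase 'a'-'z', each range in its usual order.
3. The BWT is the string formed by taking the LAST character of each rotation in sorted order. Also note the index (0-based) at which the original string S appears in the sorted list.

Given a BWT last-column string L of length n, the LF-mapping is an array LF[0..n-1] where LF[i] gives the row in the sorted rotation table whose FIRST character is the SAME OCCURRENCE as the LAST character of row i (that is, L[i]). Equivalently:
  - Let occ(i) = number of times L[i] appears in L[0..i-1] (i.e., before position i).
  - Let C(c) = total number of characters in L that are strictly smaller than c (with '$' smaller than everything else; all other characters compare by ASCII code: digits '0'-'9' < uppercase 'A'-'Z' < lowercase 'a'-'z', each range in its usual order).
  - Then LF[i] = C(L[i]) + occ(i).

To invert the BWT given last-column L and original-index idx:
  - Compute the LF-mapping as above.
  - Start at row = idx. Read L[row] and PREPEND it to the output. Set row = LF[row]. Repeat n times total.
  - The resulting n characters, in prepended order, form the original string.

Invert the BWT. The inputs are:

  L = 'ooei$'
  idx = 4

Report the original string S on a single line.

Answer: oeio$

Derivation:
LF mapping: 3 4 1 2 0
Walk LF starting at row 4, prepending L[row]:
  step 1: row=4, L[4]='$', prepend. Next row=LF[4]=0
  step 2: row=0, L[0]='o', prepend. Next row=LF[0]=3
  step 3: row=3, L[3]='i', prepend. Next row=LF[3]=2
  step 4: row=2, L[2]='e', prepend. Next row=LF[2]=1
  step 5: row=1, L[1]='o', prepend. Next row=LF[1]=4
Reversed output: oeio$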